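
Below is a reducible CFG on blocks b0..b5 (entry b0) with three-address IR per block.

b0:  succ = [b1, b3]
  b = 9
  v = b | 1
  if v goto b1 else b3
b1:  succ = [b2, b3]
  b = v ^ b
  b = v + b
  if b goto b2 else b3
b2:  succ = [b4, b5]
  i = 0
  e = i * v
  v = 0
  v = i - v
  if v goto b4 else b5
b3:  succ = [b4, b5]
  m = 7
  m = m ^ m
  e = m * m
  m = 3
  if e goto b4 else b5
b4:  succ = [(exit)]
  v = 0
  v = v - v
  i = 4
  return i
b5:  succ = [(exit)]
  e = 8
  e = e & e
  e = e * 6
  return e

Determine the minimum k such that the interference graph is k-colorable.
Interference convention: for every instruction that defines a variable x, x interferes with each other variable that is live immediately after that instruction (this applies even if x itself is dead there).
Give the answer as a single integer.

Answer: 2

Working:
Block summaries:
  b0 def {b,v} use ∅
  b1 def {b} use {b,v}
  b2 def {e,i,v} use {v}
  b3 def {e,m} use ∅
  b4 def {i,v} use ∅
  b5 def {e} use ∅

Live sets:
  live b0: ∅→{b,v}
  live b1: {b,v}→{v}
  live b2: {v}→∅
  live b3: ∅→∅
  live b4: ∅→∅
  live b5: ∅→∅

Interference:
  b: {v}
  e: {i,m}
  i: {e,v}
  m: {e}
  v: {b,i}

Registers:
  clique {b,v} ⇒ need ≥ 2
  2-colouring: c0={e,v}  c1={b,i,m}
  χ = 2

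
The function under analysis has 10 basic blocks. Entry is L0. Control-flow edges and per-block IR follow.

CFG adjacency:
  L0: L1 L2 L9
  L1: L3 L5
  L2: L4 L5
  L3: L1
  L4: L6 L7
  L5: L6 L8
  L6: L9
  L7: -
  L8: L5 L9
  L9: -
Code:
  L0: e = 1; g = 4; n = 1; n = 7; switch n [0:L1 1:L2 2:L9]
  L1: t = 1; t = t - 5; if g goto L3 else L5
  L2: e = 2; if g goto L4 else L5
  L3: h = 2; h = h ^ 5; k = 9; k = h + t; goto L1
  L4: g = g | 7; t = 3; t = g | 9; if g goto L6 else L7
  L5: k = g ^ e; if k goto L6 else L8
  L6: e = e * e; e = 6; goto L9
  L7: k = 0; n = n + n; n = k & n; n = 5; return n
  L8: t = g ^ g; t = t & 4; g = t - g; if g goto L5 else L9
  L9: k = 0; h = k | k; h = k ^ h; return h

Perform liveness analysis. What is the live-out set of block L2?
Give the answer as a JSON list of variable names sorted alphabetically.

Answer: ["e", "g", "n"]

Analysis:
Per-block:
  L0: {e,g,n} / ∅
  L1: {t} / {g}
  L2: {e} / {g}
  L3: {h,k} / {t}
  L4: {g,t} / {g}
  L5: {k} / {e,g}
  L6: {e} / {e}
  L7: {k,n} / {n}
  L8: {g,t} / {g}
  L9: {h,k} / ∅

Live sets:
  L0: in=∅ out={e,g,n}
  L1: in={e,g} out={e,g,t}
  L2: in={g,n} out={e,g,n}
  L3: in={e,g,t} out={e,g}
  L4: in={e,g,n} out={e,n}
  L5: in={e,g} out={e,g}
  L6: in={e} out=∅
  L7: in={n} out=∅
  L8: in={e,g} out={e,g}
  L9: in=∅ out=∅

live-out(L2) = ["e", "g", "n"]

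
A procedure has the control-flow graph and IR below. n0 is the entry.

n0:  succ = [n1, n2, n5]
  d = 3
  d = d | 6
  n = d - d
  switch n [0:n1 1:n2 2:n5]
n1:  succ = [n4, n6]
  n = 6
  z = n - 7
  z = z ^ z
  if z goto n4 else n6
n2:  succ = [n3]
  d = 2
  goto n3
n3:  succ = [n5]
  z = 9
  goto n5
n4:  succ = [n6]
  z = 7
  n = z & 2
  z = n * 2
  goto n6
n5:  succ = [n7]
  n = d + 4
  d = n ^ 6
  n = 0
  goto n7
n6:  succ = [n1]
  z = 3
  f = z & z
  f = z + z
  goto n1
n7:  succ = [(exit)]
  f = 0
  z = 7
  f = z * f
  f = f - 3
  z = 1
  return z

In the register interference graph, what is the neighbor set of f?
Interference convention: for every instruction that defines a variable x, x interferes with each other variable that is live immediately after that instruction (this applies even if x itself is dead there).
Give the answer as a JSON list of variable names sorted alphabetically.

Answer: ["z"]

Derivation:
def/use:
  n0: def={d,n} ue=∅
  n1: def={n,z} ue=∅
  n2: def={d} ue=∅
  n3: def={z} ue=∅
  n4: def={n,z} ue=∅
  n5: def={d,n} ue={d}
  n6: def={f,z} ue=∅
  n7: def={f,z} ue=∅

Liveness:
  live n0: ∅→{d}
  live n1: ∅→∅
  live n2: ∅→{d}
  live n3: {d}→{d}
  live n4: ∅→∅
  live n5: {d}→∅
  live n6: ∅→∅
  live n7: ∅→∅

Interfere edges:
  d — {n,z}
  f — {z}
  n — {d}
  z — {d,f}

N(f) = ["z"]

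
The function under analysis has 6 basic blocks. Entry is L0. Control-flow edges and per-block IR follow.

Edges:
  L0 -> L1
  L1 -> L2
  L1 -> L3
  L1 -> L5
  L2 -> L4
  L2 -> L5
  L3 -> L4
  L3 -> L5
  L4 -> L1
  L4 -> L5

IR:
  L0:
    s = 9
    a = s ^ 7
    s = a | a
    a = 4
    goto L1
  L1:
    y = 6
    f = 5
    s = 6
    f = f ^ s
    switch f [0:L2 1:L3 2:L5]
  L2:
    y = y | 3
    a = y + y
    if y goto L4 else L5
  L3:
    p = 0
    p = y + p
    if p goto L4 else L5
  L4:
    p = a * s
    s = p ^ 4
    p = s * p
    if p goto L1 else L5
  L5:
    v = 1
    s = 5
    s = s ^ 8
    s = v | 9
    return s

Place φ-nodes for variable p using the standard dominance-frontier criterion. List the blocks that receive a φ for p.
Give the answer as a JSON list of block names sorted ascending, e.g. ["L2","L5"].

idom tree: L1←L0 L2←L1 L3←L1 L4←L1 L5←L1
Dom at joins:
  L1: preds {L0,L4}: {L0} ∩ {L0,L1,L4} = {L0}; idom=L0
  L4: preds {L2,L3}: {L0,L1,L2} ∩ {L0,L1,L3} = {L0,L1}; idom=L1
  L5: preds {L1,L2,L3,L4}: {L0,L1} ∩ {L0,L1,L2} ∩ {L0,L1,L3} ∩ {L0,L1,L4} = {L0,L1}; idom=L1

Frontier:
  L1←L0: walk · to L0
  L1←L4: walk L4→L1 to L0
  L4←L2: walk L2 to L1
  L4←L3: walk L3 to L1
  L5←L1: walk · to L1
  L5←L2: walk L2 to L1
  L5←L3: walk L3 to L1
  L5←L4: walk L4 to L1
  L0 → ∅
  L1 → {L1}
  L2 → {L4,L5}
  L3 → {L4,L5}
  L4 → {L1,L5}
  L5 → ∅

φ for p: defs {L3,L4}
  DF⁺ = {L1,L4,L5}

Answer: ["L1", "L4", "L5"]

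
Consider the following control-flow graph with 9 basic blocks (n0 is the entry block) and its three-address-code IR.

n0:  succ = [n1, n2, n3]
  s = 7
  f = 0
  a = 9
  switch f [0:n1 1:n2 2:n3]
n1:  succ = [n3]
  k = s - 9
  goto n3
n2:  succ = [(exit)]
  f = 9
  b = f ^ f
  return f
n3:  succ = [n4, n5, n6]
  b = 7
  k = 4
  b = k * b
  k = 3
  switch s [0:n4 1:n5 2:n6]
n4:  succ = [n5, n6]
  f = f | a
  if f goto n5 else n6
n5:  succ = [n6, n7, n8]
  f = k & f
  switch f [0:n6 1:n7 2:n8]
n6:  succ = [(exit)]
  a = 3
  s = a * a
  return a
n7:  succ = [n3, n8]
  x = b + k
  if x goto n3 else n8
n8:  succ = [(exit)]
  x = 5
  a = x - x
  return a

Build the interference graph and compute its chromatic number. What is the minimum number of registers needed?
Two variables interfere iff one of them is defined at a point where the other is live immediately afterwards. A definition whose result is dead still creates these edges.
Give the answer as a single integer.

Answer: 5

Working:
Per-block:
  n0 def {a,f,s} use ∅
  n1 def {k} use {s}
  n2 def {b,f} use ∅
  n3 def {b,k} use {s}
  n4 def {f} use {a,f}
  n5 def {f} use {f,k}
  n6 def {a,s} use ∅
  n7 def {x} use {b,k}
  n8 def {a,x} use ∅

Live sets:
  live n0: ∅→{a,f,s}
  live n1: {a,f,s}→{a,f,s}
  live n2: ∅→∅
  live n3: {a,f,s}→{a,b,f,k,s}
  live n4: {a,b,f,k,s}→{a,b,f,k,s}
  live n5: {a,b,f,k,s}→{a,b,f,k,s}
  live n6: ∅→∅
  live n7: {a,b,f,k,s}→{a,f,s}
  live n8: ∅→∅

Interference:
  a: {b,f,k,s,x}
  b: {a,f,k,s}
  f: {a,b,k,s,x}
  k: {a,b,f,s}
  s: {a,b,f,k,x}
  x: {a,f,s}

Colouring:
  clique {a,b,f,k,s} ⇒ need ≥ 5
  5-colouring: r0={a}  r1={f}  r2={s}  r3={b,x}  r4={k}
  χ = 5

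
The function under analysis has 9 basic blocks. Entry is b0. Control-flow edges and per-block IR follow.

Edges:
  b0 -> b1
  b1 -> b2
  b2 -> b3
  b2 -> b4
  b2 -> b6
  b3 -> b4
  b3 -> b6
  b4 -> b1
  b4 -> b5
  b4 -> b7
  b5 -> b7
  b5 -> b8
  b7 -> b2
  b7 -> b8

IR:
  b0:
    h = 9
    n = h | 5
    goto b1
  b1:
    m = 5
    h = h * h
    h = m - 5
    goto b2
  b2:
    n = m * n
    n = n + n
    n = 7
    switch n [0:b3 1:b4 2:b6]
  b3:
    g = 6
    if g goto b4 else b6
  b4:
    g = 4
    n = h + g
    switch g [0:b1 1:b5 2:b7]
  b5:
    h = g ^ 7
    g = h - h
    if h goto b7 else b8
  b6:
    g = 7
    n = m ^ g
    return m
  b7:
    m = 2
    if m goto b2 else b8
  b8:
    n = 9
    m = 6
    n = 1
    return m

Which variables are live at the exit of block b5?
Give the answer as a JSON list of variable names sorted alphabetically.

Answer: ["h", "n"]

Analysis:
Per-block:
  b0: def={h,n} ue=∅
  b1: def={h,m} ue={h}
  b2: def={n} ue={m,n}
  b3: def={g} ue=∅
  b4: def={g,n} ue={h}
  b5: def={g,h} ue={g}
  b6: def={g,n} ue={m}
  b7: def={m} ue=∅
  b8: def={m,n} ue=∅

Live sets:
  live b0: ∅→{h,n}
  live b1: {h,n}→{h,m,n}
  live b2: {h,m,n}→{h,m}
  live b3: {h,m}→{h,m}
  live b4: {h}→{g,h,n}
  live b5: {g,n}→{h,n}
  live b6: {m}→∅
  live b7: {h,n}→{h,m,n}
  live b8: ∅→∅

live-out(b5) = ["h", "n"]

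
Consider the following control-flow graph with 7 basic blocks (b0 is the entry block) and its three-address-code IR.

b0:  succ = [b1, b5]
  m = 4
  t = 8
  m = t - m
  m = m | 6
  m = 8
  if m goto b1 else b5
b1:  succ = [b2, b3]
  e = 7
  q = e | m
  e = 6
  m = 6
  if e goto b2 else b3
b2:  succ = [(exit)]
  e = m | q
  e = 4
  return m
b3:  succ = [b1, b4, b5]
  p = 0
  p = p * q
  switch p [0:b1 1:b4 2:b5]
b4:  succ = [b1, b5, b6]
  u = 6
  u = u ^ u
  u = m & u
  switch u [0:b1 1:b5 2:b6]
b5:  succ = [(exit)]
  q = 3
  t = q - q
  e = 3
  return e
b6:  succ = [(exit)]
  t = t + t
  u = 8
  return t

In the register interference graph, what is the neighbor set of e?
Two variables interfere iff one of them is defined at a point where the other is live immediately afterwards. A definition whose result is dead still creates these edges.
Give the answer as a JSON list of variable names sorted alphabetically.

Answer: ["m", "q", "t"]

Analysis:
def/use:
  b0 def {m,t} use ∅
  b1 def {e,m,q} use {m}
  b2 def {e} use {m,q}
  b3 def {p} use {q}
  b4 def {u} use {m}
  b5 def {e,q,t} use ∅
  b6 def {t,u} use {t}

Liveness:
  live b0: ∅→{m,t}
  live b1: {m,t}→{m,q,t}
  live b2: {m,q}→∅
  live b3: {m,q,t}→{m,t}
  live b4: {m,t}→{m,t}
  live b5: ∅→∅
  live b6: {t}→∅

Interference:
  e: {m,q,t}
  m: {e,p,q,t,u}
  p: {m,q,t}
  q: {e,m,p,t}
  t: {e,m,p,q,u}
  u: {m,t}

N(e) = ["m", "q", "t"]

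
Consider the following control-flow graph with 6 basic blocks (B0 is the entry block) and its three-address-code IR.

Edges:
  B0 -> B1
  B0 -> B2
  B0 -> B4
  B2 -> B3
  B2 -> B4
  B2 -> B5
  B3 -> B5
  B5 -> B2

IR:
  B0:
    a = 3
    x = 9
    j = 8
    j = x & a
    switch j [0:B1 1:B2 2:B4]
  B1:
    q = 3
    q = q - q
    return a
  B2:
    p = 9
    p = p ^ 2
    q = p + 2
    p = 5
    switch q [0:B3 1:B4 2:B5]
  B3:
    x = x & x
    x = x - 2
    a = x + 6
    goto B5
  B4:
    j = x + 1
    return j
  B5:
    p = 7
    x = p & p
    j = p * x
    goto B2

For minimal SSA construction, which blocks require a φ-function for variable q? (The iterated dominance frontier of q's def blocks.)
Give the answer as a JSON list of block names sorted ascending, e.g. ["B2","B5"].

Answer: ["B2", "B4"]

Analysis:
idom tree: B1←B0 B2←B0 B3←B2 B4←B0 B5←B2
Dom at joins:
  B2: preds {B0,B5}: {B0} ∩ {B0,B2,B5} = {B0}; idom=B0
  B4: preds {B0,B2}: {B0} ∩ {B0,B2} = {B0}; idom=B0
  B5: preds {B2,B3}: {B0,B2} ∩ {B0,B2,B3} = {B0,B2}; idom=B2

DF derivation:
  join B2 pred B0: · stop@B0
  join B2 pred B5: B5→B2 stop@B0
  join B4 pred B0: · stop@B0
  join B4 pred B2: B2 stop@B0
  join B5 pred B2: · stop@B2
  join B5 pred B3: B3 stop@B2
  DF(B0)=∅
  DF(B1)=∅
  DF(B2)={B2,B4}
  DF(B3)={B5}
  DF(B4)=∅
  DF(B5)={B2}

φ for q: defs {B1,B2}
  DF⁺ = {B2,B4}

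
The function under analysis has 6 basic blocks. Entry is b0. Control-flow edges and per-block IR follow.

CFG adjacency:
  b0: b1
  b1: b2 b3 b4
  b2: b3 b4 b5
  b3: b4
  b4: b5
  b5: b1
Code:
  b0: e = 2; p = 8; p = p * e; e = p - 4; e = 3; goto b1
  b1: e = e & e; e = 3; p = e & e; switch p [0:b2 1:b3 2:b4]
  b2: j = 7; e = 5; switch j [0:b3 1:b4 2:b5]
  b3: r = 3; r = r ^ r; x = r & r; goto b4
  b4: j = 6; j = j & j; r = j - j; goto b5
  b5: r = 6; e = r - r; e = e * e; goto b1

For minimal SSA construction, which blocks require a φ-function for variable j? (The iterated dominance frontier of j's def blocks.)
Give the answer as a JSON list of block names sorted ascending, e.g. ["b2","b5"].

Answer: ["b1", "b3", "b4", "b5"]

Working:
idom tree: b1←b0 b2←b1 b3←b1 b4←b1 b5←b1
Join-block Dom:
  b1: preds {b0,b5}: {b0} ∩ {b0,b1,b5} = {b0}; idom=b0
  b3: preds {b1,b2}: {b0,b1} ∩ {b0,b1,b2} = {b0,b1}; idom=b1
  b4: preds {b1,b2,b3}: {b0,b1} ∩ {b0,b1,b2} ∩ {b0,b1,b3} = {b0,b1}; idom=b1
  b5: preds {b2,b4}: {b0,b1,b2} ∩ {b0,b1,b4} = {b0,b1}; idom=b1

DF walk-up:
  join b1 pred b0: · stop@b0
  join b1 pred b5: b5→b1 stop@b0
  join b3 pred b1: · stop@b1
  join b3 pred b2: b2 stop@b1
  join b4 pred b1: · stop@b1
  join b4 pred b2: b2 stop@b1
  join b4 pred b3: b3 stop@b1
  join b5 pred b2: b2 stop@b1
  join b5 pred b4: b4 stop@b1
  b0 → ∅
  b1 → {b1}
  b2 → {b3,b4,b5}
  b3 → {b4}
  b4 → {b5}
  b5 → {b1}

φ for j: defs {b2,b4}
  DF⁺ = {b1,b3,b4,b5}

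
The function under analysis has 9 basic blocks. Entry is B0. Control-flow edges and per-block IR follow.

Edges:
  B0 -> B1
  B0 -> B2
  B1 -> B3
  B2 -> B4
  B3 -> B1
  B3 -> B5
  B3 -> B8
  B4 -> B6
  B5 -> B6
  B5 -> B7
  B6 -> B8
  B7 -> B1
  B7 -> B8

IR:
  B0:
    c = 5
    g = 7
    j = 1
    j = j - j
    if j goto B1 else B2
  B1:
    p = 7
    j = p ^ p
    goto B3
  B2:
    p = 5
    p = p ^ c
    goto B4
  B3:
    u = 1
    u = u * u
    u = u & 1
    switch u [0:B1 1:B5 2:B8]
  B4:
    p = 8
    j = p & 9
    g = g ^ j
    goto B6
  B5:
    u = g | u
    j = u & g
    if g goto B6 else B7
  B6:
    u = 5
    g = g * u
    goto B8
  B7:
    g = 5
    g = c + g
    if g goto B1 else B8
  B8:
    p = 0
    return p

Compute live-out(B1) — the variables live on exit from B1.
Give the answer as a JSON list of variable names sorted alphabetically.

Per-block:
  B0: {c,g,j} / ∅
  B1: {j,p} / ∅
  B2: {p} / {c}
  B3: {u} / ∅
  B4: {g,j,p} / {g}
  B5: {j,u} / {g,u}
  B6: {g,u} / {g}
  B7: {g} / {c}
  B8: {p} / ∅

Live sets:
  live B0: ∅→{c,g}
  live B1: {c,g}→{c,g}
  live B2: {c,g}→{g}
  live B3: {c,g}→{c,g,u}
  live B4: {g}→{g}
  live B5: {c,g,u}→{c,g}
  live B6: {g}→∅
  live B7: {c}→{c,g}
  live B8: ∅→∅

live-out(B1) = ["c", "g"]

Answer: ["c", "g"]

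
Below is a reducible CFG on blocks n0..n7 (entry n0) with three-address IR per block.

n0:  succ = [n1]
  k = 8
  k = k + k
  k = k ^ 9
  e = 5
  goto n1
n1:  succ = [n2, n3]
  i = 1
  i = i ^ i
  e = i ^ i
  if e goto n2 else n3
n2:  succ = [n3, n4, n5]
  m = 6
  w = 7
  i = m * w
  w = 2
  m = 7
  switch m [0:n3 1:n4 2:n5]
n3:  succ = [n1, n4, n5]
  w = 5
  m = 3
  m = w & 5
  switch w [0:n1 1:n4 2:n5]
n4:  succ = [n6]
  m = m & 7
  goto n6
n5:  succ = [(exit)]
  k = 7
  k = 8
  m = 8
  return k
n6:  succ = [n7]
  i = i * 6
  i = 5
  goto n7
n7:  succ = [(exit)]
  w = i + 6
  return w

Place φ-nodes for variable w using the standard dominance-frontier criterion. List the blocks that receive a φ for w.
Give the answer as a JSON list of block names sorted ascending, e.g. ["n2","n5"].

idom tree: n1←n0 n2←n1 n3←n1 n4←n1 n5←n1 n6←n4 n7←n6
Join-block Dom:
  n1: preds {n0,n3}: {n0} ∩ {n0,n1,n3} = {n0}; idom=n0
  n3: preds {n1,n2}: {n0,n1} ∩ {n0,n1,n2} = {n0,n1}; idom=n1
  n4: preds {n2,n3}: {n0,n1,n2} ∩ {n0,n1,n3} = {n0,n1}; idom=n1
  n5: preds {n2,n3}: {n0,n1,n2} ∩ {n0,n1,n3} = {n0,n1}; idom=n1

DF walk-up:
  n1←n0: walk · to n0
  n1←n3: walk n3→n1 to n0
  n3←n1: walk · to n1
  n3←n2: walk n2 to n1
  n4←n2: walk n2 to n1
  n4←n3: walk n3 to n1
  n5←n2: walk n2 to n1
  n5←n3: walk n3 to n1
  DF(n0)=∅
  DF(n1)={n1}
  DF(n2)={n3,n4,n5}
  DF(n3)={n1,n4,n5}
  DF(n4)=∅
  DF(n5)=∅
  DF(n6)=∅
  DF(n7)=∅

φ for w: defs {n2,n3,n7}
  DF⁺ = {n1,n3,n4,n5}

Answer: ["n1", "n3", "n4", "n5"]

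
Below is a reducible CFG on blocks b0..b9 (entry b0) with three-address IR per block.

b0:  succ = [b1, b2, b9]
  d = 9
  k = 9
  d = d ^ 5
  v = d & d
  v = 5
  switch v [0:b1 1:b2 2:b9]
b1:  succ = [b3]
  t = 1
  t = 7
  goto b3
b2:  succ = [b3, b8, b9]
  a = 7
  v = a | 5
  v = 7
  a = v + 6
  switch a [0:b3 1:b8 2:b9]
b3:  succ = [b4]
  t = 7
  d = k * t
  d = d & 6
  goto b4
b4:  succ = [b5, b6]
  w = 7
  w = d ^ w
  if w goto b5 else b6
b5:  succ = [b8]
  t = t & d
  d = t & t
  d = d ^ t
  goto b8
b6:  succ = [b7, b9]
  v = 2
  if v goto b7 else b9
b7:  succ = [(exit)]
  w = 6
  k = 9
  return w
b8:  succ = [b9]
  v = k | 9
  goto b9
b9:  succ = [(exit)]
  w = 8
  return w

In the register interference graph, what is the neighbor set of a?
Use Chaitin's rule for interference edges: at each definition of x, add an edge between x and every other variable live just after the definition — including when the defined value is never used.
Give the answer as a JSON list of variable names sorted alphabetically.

def/use:
  b0: def={d,k,v} ue=∅
  b1: def={t} ue=∅
  b2: def={a,v} ue=∅
  b3: def={d,t} ue={k}
  b4: def={w} ue={d}
  b5: def={d,t} ue={d,t}
  b6: def={v} ue=∅
  b7: def={k,w} ue=∅
  b8: def={v} ue={k}
  b9: def={w} ue=∅

Liveness:
  b0: in=∅ out={k}
  b1: in={k} out={k}
  b2: in={k} out={k}
  b3: in={k} out={d,k,t}
  b4: in={d,k,t} out={d,k,t}
  b5: in={d,k,t} out={k}
  b6: in=∅ out=∅
  b7: in=∅ out=∅
  b8: in={k} out=∅
  b9: in=∅ out=∅

Interfere edges:
  a↔{k}
  d↔{k,t,w}
  k↔{a,d,t,v,w}
  t↔{d,k,w}
  v↔{k}
  w↔{d,k,t}

N(a) = ["k"]

Answer: ["k"]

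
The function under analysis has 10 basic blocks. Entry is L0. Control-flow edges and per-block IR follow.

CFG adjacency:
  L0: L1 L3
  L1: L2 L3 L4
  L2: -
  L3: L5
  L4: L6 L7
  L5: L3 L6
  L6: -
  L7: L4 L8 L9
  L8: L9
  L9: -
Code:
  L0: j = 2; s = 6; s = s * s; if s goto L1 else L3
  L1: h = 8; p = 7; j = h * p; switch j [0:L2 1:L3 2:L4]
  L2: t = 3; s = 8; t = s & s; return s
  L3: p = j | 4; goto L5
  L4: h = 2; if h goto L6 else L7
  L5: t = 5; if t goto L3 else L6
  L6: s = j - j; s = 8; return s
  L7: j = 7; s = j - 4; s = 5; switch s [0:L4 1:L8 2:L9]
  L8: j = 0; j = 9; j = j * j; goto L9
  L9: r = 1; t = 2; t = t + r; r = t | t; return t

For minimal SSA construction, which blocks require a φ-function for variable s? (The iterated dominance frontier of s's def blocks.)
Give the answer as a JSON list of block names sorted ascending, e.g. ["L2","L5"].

Answer: ["L4", "L6"]

Analysis:
idom tree: L1←L0 L2←L1 L3←L0 L4←L1 L5←L3 L6←L0 L7←L4 L8←L7 L9←L7
Dom at joins:
  L3: preds {L0,L1,L5}: {L0} ∩ {L0,L1} ∩ {L0,L3,L5} = {L0}; idom=L0
  L4: preds {L1,L7}: {L0,L1} ∩ {L0,L1,L4,L7} = {L0,L1}; idom=L1
  L6: preds {L4,L5}: {L0,L1,L4} ∩ {L0,L3,L5} = {L0}; idom=L0
  L9: preds {L7,L8}: {L0,L1,L4,L7} ∩ {L0,L1,L4,L7,L8} = {L0,L1,L4,L7}; idom=L7

DF derivation:
  join L3 pred L0: · stop@L0
  join L3 pred L1: L1 stop@L0
  join L3 pred L5: L5→L3 stop@L0
  join L4 pred L1: · stop@L1
  join L4 pred L7: L7→L4 stop@L1
  join L6 pred L4: L4→L1 stop@L0
  join L6 pred L5: L5→L3 stop@L0
  join L9 pred L7: · stop@L7
  join L9 pred L8: L8 stop@L7
  DF(L0)=∅
  DF(L1)={L3,L6}
  DF(L2)=∅
  DF(L3)={L3,L6}
  DF(L4)={L4,L6}
  DF(L5)={L3,L6}
  DF(L6)=∅
  DF(L7)={L4}
  DF(L8)={L9}
  DF(L9)=∅

φ for s: defs {L0,L2,L6,L7}
  DF⁺ = {L4,L6}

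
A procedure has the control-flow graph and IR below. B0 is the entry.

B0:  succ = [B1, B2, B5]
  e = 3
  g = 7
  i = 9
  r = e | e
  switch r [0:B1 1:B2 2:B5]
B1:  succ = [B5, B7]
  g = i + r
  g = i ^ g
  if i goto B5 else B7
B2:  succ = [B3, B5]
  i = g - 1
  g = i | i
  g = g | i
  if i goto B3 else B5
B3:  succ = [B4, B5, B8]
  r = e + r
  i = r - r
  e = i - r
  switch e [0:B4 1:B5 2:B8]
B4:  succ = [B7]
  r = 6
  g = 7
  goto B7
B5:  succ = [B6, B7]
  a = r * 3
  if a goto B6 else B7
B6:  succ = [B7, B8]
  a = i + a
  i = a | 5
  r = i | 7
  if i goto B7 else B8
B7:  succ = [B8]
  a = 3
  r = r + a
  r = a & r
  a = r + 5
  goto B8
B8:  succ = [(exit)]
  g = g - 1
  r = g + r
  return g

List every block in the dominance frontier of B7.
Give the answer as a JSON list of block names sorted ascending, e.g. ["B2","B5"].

idom tree: B1←B0 B2←B0 B3←B2 B4←B3 B5←B0 B6←B5 B7←B0 B8←B0
Join-block Dom:
  B5: preds {B0,B1,B2,B3}: {B0} ∩ {B0,B1} ∩ {B0,B2} ∩ {B0,B2,B3} = {B0}; idom=B0
  B7: preds {B1,B4,B5,B6}: {B0,B1} ∩ {B0,B2,B3,B4} ∩ {B0,B5} ∩ {B0,B5,B6} = {B0}; idom=B0
  B8: preds {B3,B6,B7}: {B0,B2,B3} ∩ {B0,B5,B6} ∩ {B0,B7} = {B0}; idom=B0

DF derivation:
  join B5 pred B0: · stop@B0
  join B5 pred B1: B1 stop@B0
  join B5 pred B2: B2 stop@B0
  join B5 pred B3: B3→B2 stop@B0
  join B7 pred B1: B1 stop@B0
  join B7 pred B4: B4→B3→B2 stop@B0
  join B7 pred B5: B5 stop@B0
  join B7 pred B6: B6→B5 stop@B0
  join B8 pred B3: B3→B2 stop@B0
  join B8 pred B6: B6→B5 stop@B0
  join B8 pred B7: B7 stop@B0
  DF(B0)=∅
  DF(B1)={B5,B7}
  DF(B2)={B5,B7,B8}
  DF(B3)={B5,B7,B8}
  DF(B4)={B7}
  DF(B5)={B7,B8}
  DF(B6)={B7,B8}
  DF(B7)={B8}
  DF(B8)=∅

DF(B7) = ["B8"]

Answer: ["B8"]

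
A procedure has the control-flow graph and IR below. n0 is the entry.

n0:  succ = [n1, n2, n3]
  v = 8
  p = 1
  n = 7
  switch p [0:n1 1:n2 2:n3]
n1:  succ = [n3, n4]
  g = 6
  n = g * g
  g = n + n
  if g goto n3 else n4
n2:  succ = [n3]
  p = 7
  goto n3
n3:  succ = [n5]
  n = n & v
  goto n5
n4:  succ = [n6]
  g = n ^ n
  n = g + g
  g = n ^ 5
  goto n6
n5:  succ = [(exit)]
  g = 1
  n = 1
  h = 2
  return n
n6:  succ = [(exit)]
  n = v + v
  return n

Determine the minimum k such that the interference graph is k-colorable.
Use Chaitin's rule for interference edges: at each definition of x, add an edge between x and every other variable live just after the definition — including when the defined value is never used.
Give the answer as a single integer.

Answer: 3

Working:
def/use:
  n0 def {n,p,v} use ∅
  n1 def {g,n} use ∅
  n2 def {p} use ∅
  n3 def {n} use {n,v}
  n4 def {g,n} use {n}
  n5 def {g,h,n} use ∅
  n6 def {n} use {v}

Live sets:
  n0 li=∅ lo={n,v}
  n1 li={v} lo={n,v}
  n2 li={n,v} lo={n,v}
  n3 li={n,v} lo=∅
  n4 li={n,v} lo={v}
  n5 li=∅ lo=∅
  n6 li={v} lo=∅

Interfere edges:
  g↔{n,v}
  h↔{n}
  n↔{g,h,p,v}
  p↔{n,v}
  v↔{g,n,p}

Chromatic number:
  {g,n,v} pairwise interfere (3-clique) ⇒ χ ≥ 3
  3-colouring: r0={n}  r1={h,v}  r2={g,p}
  χ = 3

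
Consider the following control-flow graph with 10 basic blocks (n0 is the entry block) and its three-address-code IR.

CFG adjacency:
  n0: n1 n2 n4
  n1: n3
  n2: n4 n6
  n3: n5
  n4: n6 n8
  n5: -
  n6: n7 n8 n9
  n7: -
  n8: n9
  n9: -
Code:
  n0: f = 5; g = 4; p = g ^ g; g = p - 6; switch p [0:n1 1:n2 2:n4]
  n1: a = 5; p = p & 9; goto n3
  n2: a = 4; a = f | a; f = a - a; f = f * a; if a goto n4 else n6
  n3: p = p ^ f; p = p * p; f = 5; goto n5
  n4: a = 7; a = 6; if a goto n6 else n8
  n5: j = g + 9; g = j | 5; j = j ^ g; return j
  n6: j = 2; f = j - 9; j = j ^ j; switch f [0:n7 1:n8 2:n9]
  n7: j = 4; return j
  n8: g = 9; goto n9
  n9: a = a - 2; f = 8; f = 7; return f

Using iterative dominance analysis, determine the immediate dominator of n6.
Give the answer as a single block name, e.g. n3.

idom tree: n1←n0 n2←n0 n3←n1 n4←n0 n5←n3 n6←n0 n7←n6 n8←n0 n9←n0
Dom∩ at merges:
  n4: preds {n0,n2}: {n0} ∩ {n0,n2} = {n0}; idom=n0
  n6: preds {n2,n4}: {n0,n2} ∩ {n0,n4} = {n0}; idom=n0
  n8: preds {n4,n6}: {n0,n4} ∩ {n0,n6} = {n0}; idom=n0
  n9: preds {n6,n8}: {n0,n6} ∩ {n0,n8} = {n0}; idom=n0

idom(n6) = n0

Answer: n0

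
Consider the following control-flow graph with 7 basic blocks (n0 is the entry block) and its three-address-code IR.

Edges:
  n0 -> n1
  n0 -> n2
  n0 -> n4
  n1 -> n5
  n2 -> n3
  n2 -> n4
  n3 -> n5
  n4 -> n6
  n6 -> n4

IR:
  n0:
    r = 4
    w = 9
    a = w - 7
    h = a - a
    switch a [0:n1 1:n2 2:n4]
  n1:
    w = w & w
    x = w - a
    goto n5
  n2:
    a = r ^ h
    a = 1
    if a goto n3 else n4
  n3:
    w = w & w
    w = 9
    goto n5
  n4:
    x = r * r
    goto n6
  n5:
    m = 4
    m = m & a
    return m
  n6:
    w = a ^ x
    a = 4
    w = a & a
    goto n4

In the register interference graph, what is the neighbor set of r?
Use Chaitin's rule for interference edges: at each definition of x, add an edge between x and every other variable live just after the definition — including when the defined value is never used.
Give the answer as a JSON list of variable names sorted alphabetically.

def/use:
  n0: {a,h,r,w} / ∅
  n1: {w,x} / {a,w}
  n2: {a} / {h,r}
  n3: {w} / {w}
  n4: {x} / {r}
  n5: {m} / {a}
  n6: {a,w} / {a,x}

Liveness:
  live n0: ∅→{a,h,r,w}
  live n1: {a,w}→{a}
  live n2: {h,r,w}→{a,r,w}
  live n3: {a,w}→{a}
  live n4: {a,r}→{a,r,x}
  live n5: {a}→∅
  live n6: {a,r,x}→{a,r}

Conflict graph:
  a: {h,m,r,w,x}
  h: {a,r,w}
  m: {a}
  r: {a,h,w,x}
  w: {a,h,r}
  x: {a,r}

N(r) = ["a", "h", "w", "x"]

Answer: ["a", "h", "w", "x"]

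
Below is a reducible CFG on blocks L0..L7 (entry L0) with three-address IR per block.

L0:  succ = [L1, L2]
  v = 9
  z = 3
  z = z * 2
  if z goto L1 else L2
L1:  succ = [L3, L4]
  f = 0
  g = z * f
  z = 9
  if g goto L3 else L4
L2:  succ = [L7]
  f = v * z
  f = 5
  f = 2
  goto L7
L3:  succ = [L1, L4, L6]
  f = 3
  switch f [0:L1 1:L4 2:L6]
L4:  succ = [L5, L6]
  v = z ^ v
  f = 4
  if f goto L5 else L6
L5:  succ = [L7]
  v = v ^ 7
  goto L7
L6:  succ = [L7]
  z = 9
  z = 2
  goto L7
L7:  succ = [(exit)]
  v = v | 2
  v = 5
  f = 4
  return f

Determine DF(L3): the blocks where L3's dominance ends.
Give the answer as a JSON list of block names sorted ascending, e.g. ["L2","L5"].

Answer: ["L1", "L4", "L6"]

Working:
idom tree: L1←L0 L2←L0 L3←L1 L4←L1 L5←L4 L6←L1 L7←L0
Dom at joins:
  L1: preds {L0,L3}: {L0} ∩ {L0,L1,L3} = {L0}; idom=L0
  L4: preds {L1,L3}: {L0,L1} ∩ {L0,L1,L3} = {L0,L1}; idom=L1
  L6: preds {L3,L4}: {L0,L1,L3} ∩ {L0,L1,L4} = {L0,L1}; idom=L1
  L7: preds {L2,L5,L6}: {L0,L2} ∩ {L0,L1,L4,L5} ∩ {L0,L1,L6} = {L0}; idom=L0

Frontier:
  L1←L0: walk · to L0
  L1←L3: walk L3→L1 to L0
  L4←L1: walk · to L1
  L4←L3: walk L3 to L1
  L6←L3: walk L3 to L1
  L6←L4: walk L4 to L1
  L7←L2: walk L2 to L0
  L7←L5: walk L5→L4→L1 to L0
  L7←L6: walk L6→L1 to L0
  DF(L0)=∅
  DF(L1)={L1,L7}
  DF(L2)={L7}
  DF(L3)={L1,L4,L6}
  DF(L4)={L6,L7}
  DF(L5)={L7}
  DF(L6)={L7}
  DF(L7)=∅

DF(L3) = ["L1", "L4", "L6"]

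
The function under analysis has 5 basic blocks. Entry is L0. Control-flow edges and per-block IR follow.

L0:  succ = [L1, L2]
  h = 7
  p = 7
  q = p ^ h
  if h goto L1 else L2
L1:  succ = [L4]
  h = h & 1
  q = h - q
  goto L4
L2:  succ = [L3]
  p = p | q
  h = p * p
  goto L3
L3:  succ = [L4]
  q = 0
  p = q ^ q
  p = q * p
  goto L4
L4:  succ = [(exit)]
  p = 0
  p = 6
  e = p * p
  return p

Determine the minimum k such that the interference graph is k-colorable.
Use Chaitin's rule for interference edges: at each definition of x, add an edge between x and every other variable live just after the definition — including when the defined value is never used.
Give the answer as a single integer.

Answer: 3

Analysis:
def/use:
  L0: {h,p,q} / ∅
  L1: {h,q} / {h,q}
  L2: {h,p} / {p,q}
  L3: {p,q} / ∅
  L4: {e,p} / ∅

Backward fixpoint:
  live L0: ∅→{h,p,q}
  live L1: {h,q}→∅
  live L2: {p,q}→∅
  live L3: ∅→∅
  live L4: ∅→∅

Conflict graph:
  e — {p}
  h — {p,q}
  p — {e,h,q}
  q — {h,p}

Registers:
  clique {h,p,q} ⇒ need ≥ 3
  3-colouring: R0={p}  R1={e,h}  R2={q}
  χ = 3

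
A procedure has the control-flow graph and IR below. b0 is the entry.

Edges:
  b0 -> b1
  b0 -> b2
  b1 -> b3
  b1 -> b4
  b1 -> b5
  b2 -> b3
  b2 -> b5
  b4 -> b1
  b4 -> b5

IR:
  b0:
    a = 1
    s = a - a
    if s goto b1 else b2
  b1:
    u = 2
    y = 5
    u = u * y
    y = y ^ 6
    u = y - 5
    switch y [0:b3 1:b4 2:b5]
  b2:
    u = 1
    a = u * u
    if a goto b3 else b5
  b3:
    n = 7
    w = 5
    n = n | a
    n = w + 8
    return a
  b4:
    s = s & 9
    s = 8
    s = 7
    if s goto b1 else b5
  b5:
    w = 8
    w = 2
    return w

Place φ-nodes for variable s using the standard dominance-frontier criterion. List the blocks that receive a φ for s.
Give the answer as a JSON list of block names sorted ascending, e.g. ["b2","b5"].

Answer: ["b1", "b3", "b5"]

Working:
idom tree: b1←b0 b2←b0 b3←b0 b4←b1 b5←b0
Dom at joins:
  b1: preds {b0,b4}: {b0} ∩ {b0,b1,b4} = {b0}; idom=b0
  b3: preds {b1,b2}: {b0,b1} ∩ {b0,b2} = {b0}; idom=b0
  b5: preds {b1,b2,b4}: {b0,b1} ∩ {b0,b2} ∩ {b0,b1,b4} = {b0}; idom=b0

DF walk-up:
  join b1 pred b0: · stop@b0
  join b1 pred b4: b4→b1 stop@b0
  join b3 pred b1: b1 stop@b0
  join b3 pred b2: b2 stop@b0
  join b5 pred b1: b1 stop@b0
  join b5 pred b2: b2 stop@b0
  join b5 pred b4: b4→b1 stop@b0
  b0 → ∅
  b1 → {b1,b3,b5}
  b2 → {b3,b5}
  b3 → ∅
  b4 → {b1,b5}
  b5 → ∅

φ for s: defs {b0,b4}
  DF⁺ = {b1,b3,b5}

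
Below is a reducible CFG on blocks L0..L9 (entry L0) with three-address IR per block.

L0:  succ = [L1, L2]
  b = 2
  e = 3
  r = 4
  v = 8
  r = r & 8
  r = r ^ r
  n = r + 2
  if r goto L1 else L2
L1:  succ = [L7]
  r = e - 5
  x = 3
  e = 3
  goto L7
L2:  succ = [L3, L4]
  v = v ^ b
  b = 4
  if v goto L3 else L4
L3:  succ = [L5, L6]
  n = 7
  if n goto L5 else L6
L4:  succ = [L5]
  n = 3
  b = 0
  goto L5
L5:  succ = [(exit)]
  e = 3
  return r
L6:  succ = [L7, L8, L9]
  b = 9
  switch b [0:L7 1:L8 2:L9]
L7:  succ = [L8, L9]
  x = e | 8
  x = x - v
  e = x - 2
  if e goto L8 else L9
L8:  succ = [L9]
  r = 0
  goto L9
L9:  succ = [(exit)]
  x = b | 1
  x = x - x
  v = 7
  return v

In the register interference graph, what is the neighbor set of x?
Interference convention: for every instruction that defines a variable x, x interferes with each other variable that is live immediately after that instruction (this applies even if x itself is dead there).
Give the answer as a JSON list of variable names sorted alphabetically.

Block summaries:
  L0 def {b,e,n,r,v} use ∅
  L1 def {e,r,x} use {e}
  L2 def {b,v} use {b,v}
  L3 def {n} use ∅
  L4 def {b,n} use ∅
  L5 def {e} use {r}
  L6 def {b} use ∅
  L7 def {e,x} use {e,v}
  L8 def {r} use ∅
  L9 def {v,x} use {b}

Backward fixpoint:
  live L0: ∅→{b,e,r,v}
  live L1: {b,e,v}→{b,e,v}
  live L2: {b,e,r,v}→{e,r,v}
  live L3: {e,r,v}→{e,r,v}
  live L4: {r}→{r}
  live L5: {r}→∅
  live L6: {e,v}→{b,e,v}
  live L7: {b,e,v}→{b}
  live L8: {b}→{b}
  live L9: {b}→∅

Interfere edges:
  b↔{e,n,r,v,x}
  e↔{b,n,r,v}
  n↔{b,e,r,v}
  r↔{b,e,n,v}
  v↔{b,e,n,r,x}
  x↔{b,v}

N(x) = ["b", "v"]

Answer: ["b", "v"]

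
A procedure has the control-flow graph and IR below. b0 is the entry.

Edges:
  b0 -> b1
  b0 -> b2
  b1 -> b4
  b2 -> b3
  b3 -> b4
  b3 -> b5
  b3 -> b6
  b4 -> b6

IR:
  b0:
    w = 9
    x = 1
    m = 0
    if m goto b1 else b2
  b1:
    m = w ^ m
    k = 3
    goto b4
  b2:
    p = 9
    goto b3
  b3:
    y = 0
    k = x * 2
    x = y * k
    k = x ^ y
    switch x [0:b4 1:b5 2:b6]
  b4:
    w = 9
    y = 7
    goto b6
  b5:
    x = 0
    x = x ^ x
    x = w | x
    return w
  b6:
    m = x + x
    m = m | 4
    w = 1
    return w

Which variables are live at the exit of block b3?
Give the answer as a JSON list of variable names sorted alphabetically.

Answer: ["w", "x"]

Analysis:
Per-block:
  b0: def={m,w,x} ue=∅
  b1: def={k,m} ue={m,w}
  b2: def={p} ue=∅
  b3: def={k,x,y} ue={x}
  b4: def={w,y} ue=∅
  b5: def={x} ue={w}
  b6: def={m,w} ue={x}

Liveness:
  b0: in=∅ out={m,w,x}
  b1: in={m,w,x} out={x}
  b2: in={w,x} out={w,x}
  b3: in={w,x} out={w,x}
  b4: in={x} out={x}
  b5: in={w} out=∅
  b6: in={x} out=∅

live-out(b3) = ["w", "x"]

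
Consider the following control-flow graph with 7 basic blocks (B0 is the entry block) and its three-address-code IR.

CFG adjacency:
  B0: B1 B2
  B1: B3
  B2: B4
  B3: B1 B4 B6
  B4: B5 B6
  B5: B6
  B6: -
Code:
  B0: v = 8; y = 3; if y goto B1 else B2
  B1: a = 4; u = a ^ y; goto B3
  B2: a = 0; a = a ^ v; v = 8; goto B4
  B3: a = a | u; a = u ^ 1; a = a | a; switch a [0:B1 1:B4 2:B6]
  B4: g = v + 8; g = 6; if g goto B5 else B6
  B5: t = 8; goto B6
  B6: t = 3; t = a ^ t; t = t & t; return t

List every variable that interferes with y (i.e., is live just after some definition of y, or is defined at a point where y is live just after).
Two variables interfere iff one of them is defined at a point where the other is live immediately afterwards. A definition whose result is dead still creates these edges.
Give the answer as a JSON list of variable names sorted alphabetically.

def/use:
  B0: def={v,y} ue=∅
  B1: def={a,u} ue={y}
  B2: def={a,v} ue={v}
  B3: def={a} ue={a,u}
  B4: def={g} ue={v}
  B5: def={t} ue=∅
  B6: def={t} ue={a}

Live sets:
  B0: in=∅ out={v,y}
  B1: in={v,y} out={a,u,v,y}
  B2: in={v} out={a,v}
  B3: in={a,u,v,y} out={a,v,y}
  B4: in={a,v} out={a}
  B5: in={a} out={a}
  B6: in={a} out=∅

Interference:
  a↔{g,t,u,v,y}
  g↔{a}
  t↔{a}
  u↔{a,v,y}
  v↔{a,u,y}
  y↔{a,u,v}

N(y) = ["a", "u", "v"]

Answer: ["a", "u", "v"]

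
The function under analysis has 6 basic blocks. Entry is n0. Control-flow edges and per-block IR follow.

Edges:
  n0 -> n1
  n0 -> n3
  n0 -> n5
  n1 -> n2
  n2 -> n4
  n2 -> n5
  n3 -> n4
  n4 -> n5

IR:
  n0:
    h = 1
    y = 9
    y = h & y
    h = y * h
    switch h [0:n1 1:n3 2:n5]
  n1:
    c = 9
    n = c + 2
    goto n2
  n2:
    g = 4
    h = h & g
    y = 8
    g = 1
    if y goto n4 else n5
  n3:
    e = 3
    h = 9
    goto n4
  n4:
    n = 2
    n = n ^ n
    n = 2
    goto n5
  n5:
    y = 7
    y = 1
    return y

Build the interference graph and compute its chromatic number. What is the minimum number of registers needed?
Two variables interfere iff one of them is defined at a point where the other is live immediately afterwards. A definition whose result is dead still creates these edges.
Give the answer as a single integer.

Block summaries:
  n0: {h,y} / ∅
  n1: {c,n} / ∅
  n2: {g,h,y} / {h}
  n3: {e,h} / ∅
  n4: {n} / ∅
  n5: {y} / ∅

Liveness:
  n0 li=∅ lo={h}
  n1 li={h} lo={h}
  n2 li={h} lo=∅
  n3 li=∅ lo=∅
  n4 li=∅ lo=∅
  n5 li=∅ lo=∅

Interference:
  c↔{h}
  e↔∅
  g↔{h,y}
  h↔{c,g,n,y}
  n↔{h}
  y↔{g,h}

Registers:
  clique {g,h,y} ⇒ need ≥ 3
  assign c→r1 e→r0 g→r1 h→r0 n→r1 y→r2 — no edge inside a register ⇒ χ ≤ 3
  χ = 3

Answer: 3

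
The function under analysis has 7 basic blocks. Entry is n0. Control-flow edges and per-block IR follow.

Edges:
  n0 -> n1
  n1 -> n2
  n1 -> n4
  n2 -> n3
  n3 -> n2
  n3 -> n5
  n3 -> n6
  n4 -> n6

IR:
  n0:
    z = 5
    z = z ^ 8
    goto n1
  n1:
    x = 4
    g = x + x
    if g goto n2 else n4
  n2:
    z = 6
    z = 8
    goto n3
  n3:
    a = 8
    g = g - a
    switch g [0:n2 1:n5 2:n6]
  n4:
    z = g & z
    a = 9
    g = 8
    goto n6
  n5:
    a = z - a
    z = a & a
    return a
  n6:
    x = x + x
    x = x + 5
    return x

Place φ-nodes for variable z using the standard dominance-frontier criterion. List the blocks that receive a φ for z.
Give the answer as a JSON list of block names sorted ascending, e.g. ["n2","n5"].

Answer: ["n2", "n6"]

Derivation:
idom tree: n1←n0 n2←n1 n3←n2 n4←n1 n5←n3 n6←n1
Dom∩ at merges:
  n2: preds {n1,n3}: {n0,n1} ∩ {n0,n1,n2,n3} = {n0,n1}; idom=n1
  n6: preds {n3,n4}: {n0,n1,n2,n3} ∩ {n0,n1,n4} = {n0,n1}; idom=n1

Frontier:
  n2←n1: walk · to n1
  n2←n3: walk n3→n2 to n1
  n6←n3: walk n3→n2 to n1
  n6←n4: walk n4 to n1
  DF(n0)=∅
  DF(n1)=∅
  DF(n2)={n2,n6}
  DF(n3)={n2,n6}
  DF(n4)={n6}
  DF(n5)=∅
  DF(n6)=∅

φ for z: defs {n0,n2,n4,n5}
  DF⁺ = {n2,n6}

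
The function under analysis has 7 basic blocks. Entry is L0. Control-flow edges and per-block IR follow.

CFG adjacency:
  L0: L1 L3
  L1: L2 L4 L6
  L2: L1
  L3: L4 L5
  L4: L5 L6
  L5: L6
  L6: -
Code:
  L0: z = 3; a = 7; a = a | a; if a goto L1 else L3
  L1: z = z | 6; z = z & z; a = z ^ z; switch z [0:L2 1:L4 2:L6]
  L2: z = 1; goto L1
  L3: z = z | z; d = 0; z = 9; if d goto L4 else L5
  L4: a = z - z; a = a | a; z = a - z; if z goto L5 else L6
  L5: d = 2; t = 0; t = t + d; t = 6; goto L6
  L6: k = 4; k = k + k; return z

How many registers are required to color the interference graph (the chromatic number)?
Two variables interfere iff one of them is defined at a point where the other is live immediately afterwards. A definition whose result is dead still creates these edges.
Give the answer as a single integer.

Answer: 3

Analysis:
def/use:
  L0 def {a,z} use ∅
  L1 def {a,z} use {z}
  L2 def {z} use ∅
  L3 def {d,z} use {z}
  L4 def {a,z} use {z}
  L5 def {d,t} use ∅
  L6 def {k} use {z}

Live sets:
  L0: in=∅ out={z}
  L1: in={z} out={z}
  L2: in=∅ out={z}
  L3: in={z} out={z}
  L4: in={z} out={z}
  L5: in={z} out={z}
  L6: in={z} out=∅

Conflict graph:
  a: {z}
  d: {t,z}
  k: {z}
  t: {d,z}
  z: {a,d,k,t}

Colouring:
  clique {d,t,z} ⇒ need ≥ 3
  assign a→r1 d→r1 k→r1 t→r2 z→r0 — no edge inside a register ⇒ χ ≤ 3
  χ = 3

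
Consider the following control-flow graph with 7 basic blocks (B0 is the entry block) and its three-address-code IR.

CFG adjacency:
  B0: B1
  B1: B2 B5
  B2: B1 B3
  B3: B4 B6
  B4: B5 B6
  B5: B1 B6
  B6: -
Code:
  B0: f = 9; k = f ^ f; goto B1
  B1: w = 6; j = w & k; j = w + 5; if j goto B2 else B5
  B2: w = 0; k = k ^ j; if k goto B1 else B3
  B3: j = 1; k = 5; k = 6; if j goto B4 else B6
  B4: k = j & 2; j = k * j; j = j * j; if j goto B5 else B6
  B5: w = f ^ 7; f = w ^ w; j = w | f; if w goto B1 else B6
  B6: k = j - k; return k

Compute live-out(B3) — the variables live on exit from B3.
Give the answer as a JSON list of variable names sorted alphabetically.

Per-block:
  B0: {f,k} / ∅
  B1: {j,w} / {k}
  B2: {k,w} / {j,k}
  B3: {j,k} / ∅
  B4: {j,k} / {j}
  B5: {f,j,w} / {f}
  B6: {k} / {j,k}

Liveness:
  live B0: ∅→{f,k}
  live B1: {f,k}→{f,j,k}
  live B2: {f,j,k}→{f,k}
  live B3: {f}→{f,j,k}
  live B4: {f,j}→{f,j,k}
  live B5: {f,k}→{f,j,k}
  live B6: {j,k}→∅

live-out(B3) = ["f", "j", "k"]

Answer: ["f", "j", "k"]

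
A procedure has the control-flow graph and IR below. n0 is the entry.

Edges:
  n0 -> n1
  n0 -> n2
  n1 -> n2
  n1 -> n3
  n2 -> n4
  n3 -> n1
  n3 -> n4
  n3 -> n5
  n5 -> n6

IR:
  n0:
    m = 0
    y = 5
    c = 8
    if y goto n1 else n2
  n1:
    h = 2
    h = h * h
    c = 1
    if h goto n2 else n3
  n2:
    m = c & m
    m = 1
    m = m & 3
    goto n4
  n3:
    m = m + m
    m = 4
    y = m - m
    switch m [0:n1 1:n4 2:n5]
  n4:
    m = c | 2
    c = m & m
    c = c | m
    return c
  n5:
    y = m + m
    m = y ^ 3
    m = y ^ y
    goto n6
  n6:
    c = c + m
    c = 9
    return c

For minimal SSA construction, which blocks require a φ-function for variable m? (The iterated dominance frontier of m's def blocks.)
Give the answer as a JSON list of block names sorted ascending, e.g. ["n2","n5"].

Answer: ["n1", "n2", "n4"]

Analysis:
idom tree: n1←n0 n2←n0 n3←n1 n4←n0 n5←n3 n6←n5
Join-block Dom:
  n1: preds {n0,n3}: {n0} ∩ {n0,n1,n3} = {n0}; idom=n0
  n2: preds {n0,n1}: {n0} ∩ {n0,n1} = {n0}; idom=n0
  n4: preds {n2,n3}: {n0,n2} ∩ {n0,n1,n3} = {n0}; idom=n0

Frontier:
  n1←n0: walk · to n0
  n1←n3: walk n3→n1 to n0
  n2←n0: walk · to n0
  n2←n1: walk n1 to n0
  n4←n2: walk n2 to n0
  n4←n3: walk n3→n1 to n0
  n0 → ∅
  n1 → {n1,n2,n4}
  n2 → {n4}
  n3 → {n1,n4}
  n4 → ∅
  n5 → ∅
  n6 → ∅

φ for m: defs {n0,n2,n3,n4,n5}
  DF⁺ = {n1,n2,n4}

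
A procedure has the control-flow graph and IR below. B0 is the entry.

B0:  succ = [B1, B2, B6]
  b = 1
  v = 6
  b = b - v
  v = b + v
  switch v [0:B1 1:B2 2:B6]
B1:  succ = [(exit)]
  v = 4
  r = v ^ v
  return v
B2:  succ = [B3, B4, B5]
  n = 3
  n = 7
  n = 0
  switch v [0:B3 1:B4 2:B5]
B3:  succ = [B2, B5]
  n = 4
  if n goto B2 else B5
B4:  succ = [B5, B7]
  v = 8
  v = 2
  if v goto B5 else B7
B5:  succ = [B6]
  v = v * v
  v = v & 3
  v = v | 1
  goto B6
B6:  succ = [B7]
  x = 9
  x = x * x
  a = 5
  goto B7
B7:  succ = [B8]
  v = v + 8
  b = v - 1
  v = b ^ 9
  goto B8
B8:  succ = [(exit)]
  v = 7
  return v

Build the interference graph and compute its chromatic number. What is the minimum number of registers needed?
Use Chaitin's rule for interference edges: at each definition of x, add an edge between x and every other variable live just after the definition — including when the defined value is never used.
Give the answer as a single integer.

Per-block:
  B0: {b,v} / ∅
  B1: {r,v} / ∅
  B2: {n} / {v}
  B3: {n} / ∅
  B4: {v} / ∅
  B5: {v} / {v}
  B6: {a,x} / ∅
  B7: {b,v} / {v}
  B8: {v} / ∅

Liveness:
  B0: in=∅ out={v}
  B1: in=∅ out=∅
  B2: in={v} out={v}
  B3: in={v} out={v}
  B4: in=∅ out={v}
  B5: in={v} out={v}
  B6: in={v} out={v}
  B7: in={v} out=∅
  B8: in=∅ out=∅

Conflict graph:
  a↔{v}
  b↔{v}
  n↔{v}
  r↔{v}
  v↔{a,b,n,r,x}
  x↔{v}

Chromatic number:
  {a,v} pairwise interfere (2-clique) ⇒ χ ≥ 2
  assign a→c1 b→c1 n→c1 r→c1 v→c0 x→c1 — no edge inside a register ⇒ χ ≤ 2
  χ = 2

Answer: 2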